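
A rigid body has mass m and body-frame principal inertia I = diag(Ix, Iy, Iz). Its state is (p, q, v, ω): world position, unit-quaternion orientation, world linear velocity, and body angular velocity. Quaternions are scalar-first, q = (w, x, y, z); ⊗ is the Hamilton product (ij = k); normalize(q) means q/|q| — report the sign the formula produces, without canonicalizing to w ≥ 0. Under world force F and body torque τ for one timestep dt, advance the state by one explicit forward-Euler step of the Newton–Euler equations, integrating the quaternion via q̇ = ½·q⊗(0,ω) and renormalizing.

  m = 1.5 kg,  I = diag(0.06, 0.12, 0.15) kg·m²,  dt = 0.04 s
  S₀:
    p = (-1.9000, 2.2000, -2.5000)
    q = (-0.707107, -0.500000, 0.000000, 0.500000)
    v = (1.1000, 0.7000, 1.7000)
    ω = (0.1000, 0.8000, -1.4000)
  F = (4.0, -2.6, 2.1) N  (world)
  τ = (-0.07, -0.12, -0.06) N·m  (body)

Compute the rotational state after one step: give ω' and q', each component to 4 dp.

ω' = (0.0757, 0.7558, -1.4173)
q' = (-0.6917, -0.5091, -0.0243, 0.5115)

precession coupling ω×(Iω) = (-0.0336, 0.0126, 0.0048)
angular accel α = (-0.6067, -1.1050, -0.4320)
new body rate ω' = (0.0757, 0.7558, -1.4173)
2q̇ = q⊗(0,ω) = (0.7500000, -0.4707107, -1.2156856, 0.5899498)
q + ½dt·q⊗(0,ω), renormalized = (-0.6917, -0.5091, -0.0243, 0.5115)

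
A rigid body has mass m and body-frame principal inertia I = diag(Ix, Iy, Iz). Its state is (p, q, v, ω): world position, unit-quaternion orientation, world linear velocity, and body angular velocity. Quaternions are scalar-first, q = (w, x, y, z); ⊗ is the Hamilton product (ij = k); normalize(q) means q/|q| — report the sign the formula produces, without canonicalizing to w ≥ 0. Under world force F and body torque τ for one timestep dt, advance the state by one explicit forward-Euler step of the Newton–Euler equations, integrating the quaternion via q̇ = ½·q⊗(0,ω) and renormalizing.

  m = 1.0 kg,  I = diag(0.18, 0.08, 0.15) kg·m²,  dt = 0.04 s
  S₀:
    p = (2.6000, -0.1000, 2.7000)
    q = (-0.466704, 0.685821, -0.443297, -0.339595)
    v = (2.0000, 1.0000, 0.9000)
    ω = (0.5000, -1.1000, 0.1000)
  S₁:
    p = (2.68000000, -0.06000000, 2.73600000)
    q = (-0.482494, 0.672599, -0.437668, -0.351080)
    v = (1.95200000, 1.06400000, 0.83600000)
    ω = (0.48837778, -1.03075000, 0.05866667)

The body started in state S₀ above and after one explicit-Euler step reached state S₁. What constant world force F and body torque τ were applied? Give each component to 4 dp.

Δω = ω₁−ω₀ = (-0.01162222, 0.06925000, -0.04133333)
τ = I·(Δω/dt) + ω₀×(Iω₀) = (-0.0600, 0.1400, -0.1000)
velocity change Δv = (-0.04800000, 0.06400000, -0.06400000)
applied force F = (-1.2000, 1.6000, -1.6000)

F = (-1.2000, 1.6000, -1.6000)
τ = (-0.0600, 0.1400, -0.1000)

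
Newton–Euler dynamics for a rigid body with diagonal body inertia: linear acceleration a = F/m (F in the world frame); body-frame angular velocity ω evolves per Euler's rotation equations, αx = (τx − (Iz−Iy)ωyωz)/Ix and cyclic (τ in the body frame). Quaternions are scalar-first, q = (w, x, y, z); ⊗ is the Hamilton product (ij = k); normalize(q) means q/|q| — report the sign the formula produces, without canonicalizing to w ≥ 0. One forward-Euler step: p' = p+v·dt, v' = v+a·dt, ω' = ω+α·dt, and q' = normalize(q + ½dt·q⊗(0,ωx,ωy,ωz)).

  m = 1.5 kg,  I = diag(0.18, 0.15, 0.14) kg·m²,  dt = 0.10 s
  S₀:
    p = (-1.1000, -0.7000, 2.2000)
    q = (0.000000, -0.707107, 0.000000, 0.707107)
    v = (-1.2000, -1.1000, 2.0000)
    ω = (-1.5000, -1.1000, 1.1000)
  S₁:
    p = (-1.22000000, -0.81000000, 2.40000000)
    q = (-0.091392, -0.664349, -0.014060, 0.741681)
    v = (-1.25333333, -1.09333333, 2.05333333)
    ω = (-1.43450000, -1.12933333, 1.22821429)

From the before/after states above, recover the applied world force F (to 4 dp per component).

F = (-0.8000, 0.1000, 0.8000)

velocity change Δv = (-0.05333333, 0.00666667, 0.05333333)
applied force F = (-0.8000, 0.1000, 0.8000)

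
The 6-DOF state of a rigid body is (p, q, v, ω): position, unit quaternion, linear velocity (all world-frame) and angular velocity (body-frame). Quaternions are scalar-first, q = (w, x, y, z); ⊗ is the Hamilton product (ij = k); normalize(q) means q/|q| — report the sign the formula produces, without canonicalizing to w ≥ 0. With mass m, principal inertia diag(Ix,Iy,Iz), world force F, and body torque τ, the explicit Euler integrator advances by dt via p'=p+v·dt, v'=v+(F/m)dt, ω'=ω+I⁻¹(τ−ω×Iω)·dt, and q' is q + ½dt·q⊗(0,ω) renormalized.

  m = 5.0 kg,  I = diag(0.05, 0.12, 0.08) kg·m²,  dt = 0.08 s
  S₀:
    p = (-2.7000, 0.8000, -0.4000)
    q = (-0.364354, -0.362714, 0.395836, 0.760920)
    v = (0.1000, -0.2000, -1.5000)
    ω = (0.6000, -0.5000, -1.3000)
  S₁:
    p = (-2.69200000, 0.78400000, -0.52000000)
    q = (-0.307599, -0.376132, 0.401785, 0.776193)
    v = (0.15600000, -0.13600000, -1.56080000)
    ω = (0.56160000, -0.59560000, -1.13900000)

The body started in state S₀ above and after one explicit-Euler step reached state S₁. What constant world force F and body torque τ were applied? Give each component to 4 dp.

Δω = ω₁−ω₀ = (-0.03840000, -0.09560000, 0.16100000)
ω₀×(Iω₀) = (-0.0260, 0.0234, -0.0210)
applied torque τ = (-0.0500, -0.1200, 0.1400)
velocity change Δv = (0.05600000, 0.06400000, -0.06080000)
F = m·Δv/dt = (3.5000, 4.0000, -3.8000)

F = (3.5000, 4.0000, -3.8000)
τ = (-0.0500, -0.1200, 0.1400)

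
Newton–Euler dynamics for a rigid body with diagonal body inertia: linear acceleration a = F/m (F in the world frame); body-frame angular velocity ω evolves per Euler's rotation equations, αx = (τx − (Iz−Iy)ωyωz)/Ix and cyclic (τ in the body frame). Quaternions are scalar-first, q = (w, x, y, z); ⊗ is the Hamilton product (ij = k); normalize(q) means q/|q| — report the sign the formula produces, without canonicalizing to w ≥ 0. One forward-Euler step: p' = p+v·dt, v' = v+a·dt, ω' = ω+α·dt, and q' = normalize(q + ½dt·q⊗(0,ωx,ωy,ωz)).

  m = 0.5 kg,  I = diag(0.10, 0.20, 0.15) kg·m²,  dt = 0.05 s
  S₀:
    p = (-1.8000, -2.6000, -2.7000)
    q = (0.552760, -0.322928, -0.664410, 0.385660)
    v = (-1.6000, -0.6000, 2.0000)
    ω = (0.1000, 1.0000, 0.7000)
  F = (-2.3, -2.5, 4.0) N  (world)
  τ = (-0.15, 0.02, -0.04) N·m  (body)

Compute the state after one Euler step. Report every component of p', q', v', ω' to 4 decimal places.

p' = p + v·dt = (-1.8800, -2.6300, -2.6000)
v + (F/m)dt = (-1.8300, -0.8500, 2.4000)
ω×(Iω) gyroscopic = (-0.0350, -0.0035, 0.0100)
α = I⁻¹(τ − ω×Iω) = (-1.1500, 0.1175, -0.3333)
ω' = ω + α·dt = (0.0425, 1.0059, 0.6833)
q⊗(0,ω) = (0.4267408, -0.7954710, 0.8173756, 0.1304450)
updated quaternion q' = (0.5632, -0.3427, -0.6437, 0.3887)

p' = (-1.8800, -2.6300, -2.6000)
q' = (0.5632, -0.3427, -0.6437, 0.3887)
v' = (-1.8300, -0.8500, 2.4000)
ω' = (0.0425, 1.0059, 0.6833)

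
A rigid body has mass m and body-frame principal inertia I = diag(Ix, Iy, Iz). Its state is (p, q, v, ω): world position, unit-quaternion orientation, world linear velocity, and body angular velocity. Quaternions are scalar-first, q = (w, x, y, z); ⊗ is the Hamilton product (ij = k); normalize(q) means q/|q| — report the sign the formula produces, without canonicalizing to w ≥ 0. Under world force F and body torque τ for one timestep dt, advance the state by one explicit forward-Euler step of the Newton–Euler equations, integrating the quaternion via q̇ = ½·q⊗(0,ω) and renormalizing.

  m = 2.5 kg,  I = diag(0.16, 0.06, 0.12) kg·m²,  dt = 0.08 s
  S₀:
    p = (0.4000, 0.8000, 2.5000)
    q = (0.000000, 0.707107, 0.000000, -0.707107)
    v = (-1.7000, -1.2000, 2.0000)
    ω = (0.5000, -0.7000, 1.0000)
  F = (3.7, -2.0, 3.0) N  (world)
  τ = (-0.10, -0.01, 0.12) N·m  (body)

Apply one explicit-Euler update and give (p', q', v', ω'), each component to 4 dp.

α = I⁻¹(τ − ω×Iω) = (-0.3625, -0.5000, 0.7083)
ω' = ω + α·dt = (0.4710, -0.7400, 1.0567)
Hamilton product q⊗(0,ω) = (0.3535535, -0.4949749, -1.0606605, -0.4949749)
q + ½dt·q⊗(0,ω), renormalized = (0.0141, 0.6864, -0.0424, -0.7259)
a = F/m = (1.4800, -0.8000, 1.2000)
p' = p + v·dt = (0.2640, 0.7040, 2.6600)
v' = v + a·dt = (-1.5816, -1.2640, 2.0960)

p' = (0.2640, 0.7040, 2.6600)
q' = (0.0141, 0.6864, -0.0424, -0.7259)
v' = (-1.5816, -1.2640, 2.0960)
ω' = (0.4710, -0.7400, 1.0567)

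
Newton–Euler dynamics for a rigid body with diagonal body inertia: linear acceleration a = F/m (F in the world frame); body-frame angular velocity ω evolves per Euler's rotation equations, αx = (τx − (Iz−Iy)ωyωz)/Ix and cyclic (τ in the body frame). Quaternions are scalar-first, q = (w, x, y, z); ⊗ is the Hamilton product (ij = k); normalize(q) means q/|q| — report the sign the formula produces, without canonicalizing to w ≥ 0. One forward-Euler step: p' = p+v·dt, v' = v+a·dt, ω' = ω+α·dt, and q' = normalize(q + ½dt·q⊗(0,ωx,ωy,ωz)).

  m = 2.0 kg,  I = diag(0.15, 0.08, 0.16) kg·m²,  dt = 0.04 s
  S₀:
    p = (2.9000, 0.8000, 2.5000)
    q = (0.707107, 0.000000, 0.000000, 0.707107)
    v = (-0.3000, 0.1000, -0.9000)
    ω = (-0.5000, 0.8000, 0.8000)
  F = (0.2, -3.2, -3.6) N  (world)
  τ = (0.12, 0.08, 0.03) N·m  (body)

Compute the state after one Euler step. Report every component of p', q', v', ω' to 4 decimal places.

ω×(Iω) gyroscopic = (0.0512, 0.0040, 0.0280)
(τ − ω×Iω)/I = (0.4587, 0.9500, 0.0125)
new body rate ω' = (-0.4817, 0.8380, 0.8005)
q⊗(0,ω) = (-0.5656856, -0.9192391, 0.2121321, 0.5656856)
q + ½dt·q⊗(0,ω), renormalized = (0.6956, -0.0184, 0.0042, 0.7182)
a = (0.1000, -1.6000, -1.8000)
p + v·dt = (2.8880, 0.8040, 2.4640)
v + (F/m)dt = (-0.2960, 0.0360, -0.9720)

p' = (2.8880, 0.8040, 2.4640)
q' = (0.6956, -0.0184, 0.0042, 0.7182)
v' = (-0.2960, 0.0360, -0.9720)
ω' = (-0.4817, 0.8380, 0.8005)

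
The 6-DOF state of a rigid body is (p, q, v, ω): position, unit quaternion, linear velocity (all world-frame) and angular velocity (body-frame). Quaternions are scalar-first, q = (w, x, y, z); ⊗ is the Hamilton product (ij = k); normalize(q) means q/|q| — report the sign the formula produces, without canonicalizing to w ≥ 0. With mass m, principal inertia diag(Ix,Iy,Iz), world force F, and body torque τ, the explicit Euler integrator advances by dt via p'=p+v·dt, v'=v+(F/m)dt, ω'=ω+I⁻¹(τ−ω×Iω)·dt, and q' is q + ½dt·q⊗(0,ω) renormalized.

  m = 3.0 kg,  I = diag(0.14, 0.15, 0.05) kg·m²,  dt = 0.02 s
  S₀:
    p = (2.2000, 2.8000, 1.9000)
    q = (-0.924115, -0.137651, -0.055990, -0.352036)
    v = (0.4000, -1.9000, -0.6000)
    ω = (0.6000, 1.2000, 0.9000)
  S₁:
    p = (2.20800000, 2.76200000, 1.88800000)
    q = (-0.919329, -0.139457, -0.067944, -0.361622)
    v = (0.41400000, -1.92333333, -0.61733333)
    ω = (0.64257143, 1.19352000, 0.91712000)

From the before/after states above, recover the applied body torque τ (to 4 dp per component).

ω₁ − ω₀ = (0.04257143, -0.00648000, 0.01712000)
ω₀×(Iω₀) = (-0.1080, 0.0486, 0.0072)
τ = I·(Δω/dt) + ω₀×(Iω₀) = (0.1900, 0.0000, 0.0500)

τ = (0.1900, 0.0000, 0.0500)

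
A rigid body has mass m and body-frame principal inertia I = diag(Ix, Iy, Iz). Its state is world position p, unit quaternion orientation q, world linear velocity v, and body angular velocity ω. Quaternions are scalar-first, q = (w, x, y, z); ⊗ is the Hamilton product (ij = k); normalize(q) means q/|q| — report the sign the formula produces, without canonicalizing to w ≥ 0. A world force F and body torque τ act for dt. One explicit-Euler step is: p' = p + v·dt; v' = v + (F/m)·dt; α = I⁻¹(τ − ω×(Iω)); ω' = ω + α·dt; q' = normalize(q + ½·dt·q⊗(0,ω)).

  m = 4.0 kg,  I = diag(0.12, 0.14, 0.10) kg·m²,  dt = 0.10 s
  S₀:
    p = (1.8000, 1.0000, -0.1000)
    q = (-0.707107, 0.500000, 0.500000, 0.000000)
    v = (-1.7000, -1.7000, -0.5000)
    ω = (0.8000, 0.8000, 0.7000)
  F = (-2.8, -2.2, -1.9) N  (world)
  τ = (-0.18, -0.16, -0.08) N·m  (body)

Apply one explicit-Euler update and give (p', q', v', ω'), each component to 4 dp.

angular accel α = (-1.3133, -1.2229, -0.9280)
ω + α·dt = (0.6687, 0.6777, 0.6072)
2q̇ = q⊗(0,ω) = (-0.8000000, -0.2156856, -0.9156856, -0.4949749)
q + ½dt·q⊗(0,ω), renormalized = (-0.7455, 0.4881, 0.4532, -0.0247)
linear accel F/m = (-0.7000, -0.5500, -0.4750)
new position p' = (1.6300, 0.8300, -0.1500)
v' = v + a·dt = (-1.7700, -1.7550, -0.5475)

p' = (1.6300, 0.8300, -0.1500)
q' = (-0.7455, 0.4881, 0.4532, -0.0247)
v' = (-1.7700, -1.7550, -0.5475)
ω' = (0.6687, 0.6777, 0.6072)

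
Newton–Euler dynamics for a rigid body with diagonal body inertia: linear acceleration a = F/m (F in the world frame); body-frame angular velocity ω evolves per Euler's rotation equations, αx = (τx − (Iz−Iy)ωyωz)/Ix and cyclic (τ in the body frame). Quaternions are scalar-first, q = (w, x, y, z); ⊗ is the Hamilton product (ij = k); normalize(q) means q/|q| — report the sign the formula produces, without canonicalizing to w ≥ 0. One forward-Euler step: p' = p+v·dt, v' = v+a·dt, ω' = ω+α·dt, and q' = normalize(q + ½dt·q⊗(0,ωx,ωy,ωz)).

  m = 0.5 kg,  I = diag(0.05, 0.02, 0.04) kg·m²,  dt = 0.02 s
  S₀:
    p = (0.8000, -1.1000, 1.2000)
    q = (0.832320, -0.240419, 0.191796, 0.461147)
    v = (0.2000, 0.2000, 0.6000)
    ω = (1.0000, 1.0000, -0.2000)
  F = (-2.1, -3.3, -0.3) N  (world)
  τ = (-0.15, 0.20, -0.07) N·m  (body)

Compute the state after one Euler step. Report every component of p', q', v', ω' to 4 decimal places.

p' = (0.8040, -1.0960, 1.2120)
q' = (0.8336, -0.2371, 0.2042, 0.4551)
v' = (0.1160, 0.0680, 0.5880)
ω' = (0.9416, 1.2020, -0.2200)

precession coupling ω×(Iω) = (-0.0040, -0.0020, -0.0300)
α = I⁻¹(τ − ω×Iω) = (-2.9200, 10.1000, -1.0000)
ω' = ω + α·dt = (0.9416, 1.2020, -0.2200)
Hamilton product q⊗(0,ω) = (0.1408524, 0.3328138, 1.2453832, -0.5986790)
q + ½dt·q⊗(0,ω), renormalized = (0.8336, -0.2371, 0.2042, 0.4551)
p' = p + v·dt = (0.8040, -1.0960, 1.2120)
new velocity v' = (0.1160, 0.0680, 0.5880)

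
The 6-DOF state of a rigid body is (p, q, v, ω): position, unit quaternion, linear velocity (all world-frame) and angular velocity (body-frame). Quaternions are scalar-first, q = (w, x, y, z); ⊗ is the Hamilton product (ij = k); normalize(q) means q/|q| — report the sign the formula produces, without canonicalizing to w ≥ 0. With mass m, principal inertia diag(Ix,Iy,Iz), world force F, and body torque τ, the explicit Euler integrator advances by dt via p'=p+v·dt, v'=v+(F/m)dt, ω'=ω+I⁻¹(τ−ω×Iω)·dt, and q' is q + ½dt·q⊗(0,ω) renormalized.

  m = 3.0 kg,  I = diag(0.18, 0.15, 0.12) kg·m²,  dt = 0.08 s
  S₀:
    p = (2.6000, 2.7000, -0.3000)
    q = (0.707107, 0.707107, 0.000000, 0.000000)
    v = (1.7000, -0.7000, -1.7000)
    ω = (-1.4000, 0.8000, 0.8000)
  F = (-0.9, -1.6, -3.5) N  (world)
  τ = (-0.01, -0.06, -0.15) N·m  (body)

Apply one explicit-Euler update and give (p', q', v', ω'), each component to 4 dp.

p' = (2.7360, 2.6440, -0.4360)
q' = (0.7448, 0.6658, 0.0000, 0.0451)
v' = (1.6760, -0.7427, -1.7933)
ω' = (-1.3959, 0.8038, 0.6776)

new position p' = (2.7360, 2.6440, -0.4360)
new velocity v' = (1.6760, -0.7427, -1.7933)
angular accel α = (0.0511, 0.0480, -1.5300)
new body rate ω' = (-1.3959, 0.8038, 0.6776)
2q̇ = q⊗(0,ω) = (0.9899498, -0.9899498, 0.0000000, 1.1313712)
q + ½dt·q⊗(0,ω), renormalized = (0.7448, 0.6658, 0.0000, 0.0451)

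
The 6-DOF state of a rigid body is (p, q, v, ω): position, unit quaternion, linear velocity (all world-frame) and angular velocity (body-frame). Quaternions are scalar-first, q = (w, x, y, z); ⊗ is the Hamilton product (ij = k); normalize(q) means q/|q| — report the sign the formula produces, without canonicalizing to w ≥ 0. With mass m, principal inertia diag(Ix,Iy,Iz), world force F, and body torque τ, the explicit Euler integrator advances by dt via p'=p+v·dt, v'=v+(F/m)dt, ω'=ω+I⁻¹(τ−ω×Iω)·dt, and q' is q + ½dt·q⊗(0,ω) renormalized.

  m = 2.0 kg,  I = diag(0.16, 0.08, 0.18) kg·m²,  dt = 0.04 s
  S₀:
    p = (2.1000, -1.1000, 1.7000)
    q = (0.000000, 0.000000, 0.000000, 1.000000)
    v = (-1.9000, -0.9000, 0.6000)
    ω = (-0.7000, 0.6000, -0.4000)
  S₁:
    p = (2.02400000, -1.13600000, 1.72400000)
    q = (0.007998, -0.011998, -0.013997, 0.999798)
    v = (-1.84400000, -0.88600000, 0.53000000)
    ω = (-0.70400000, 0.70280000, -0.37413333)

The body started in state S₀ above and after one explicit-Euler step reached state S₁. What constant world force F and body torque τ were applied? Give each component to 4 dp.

rate change Δω = (-0.00400000, 0.10280000, 0.02586667)
precession coupling = (-0.0240, -0.0056, 0.0336)
τ = I·(Δω/dt) + ω₀×(Iω₀) = (-0.0400, 0.2000, 0.1500)
v₁ − v₀ = (0.05600000, 0.01400000, -0.07000000)
applied force F = (2.8000, 0.7000, -3.5000)

F = (2.8000, 0.7000, -3.5000)
τ = (-0.0400, 0.2000, 0.1500)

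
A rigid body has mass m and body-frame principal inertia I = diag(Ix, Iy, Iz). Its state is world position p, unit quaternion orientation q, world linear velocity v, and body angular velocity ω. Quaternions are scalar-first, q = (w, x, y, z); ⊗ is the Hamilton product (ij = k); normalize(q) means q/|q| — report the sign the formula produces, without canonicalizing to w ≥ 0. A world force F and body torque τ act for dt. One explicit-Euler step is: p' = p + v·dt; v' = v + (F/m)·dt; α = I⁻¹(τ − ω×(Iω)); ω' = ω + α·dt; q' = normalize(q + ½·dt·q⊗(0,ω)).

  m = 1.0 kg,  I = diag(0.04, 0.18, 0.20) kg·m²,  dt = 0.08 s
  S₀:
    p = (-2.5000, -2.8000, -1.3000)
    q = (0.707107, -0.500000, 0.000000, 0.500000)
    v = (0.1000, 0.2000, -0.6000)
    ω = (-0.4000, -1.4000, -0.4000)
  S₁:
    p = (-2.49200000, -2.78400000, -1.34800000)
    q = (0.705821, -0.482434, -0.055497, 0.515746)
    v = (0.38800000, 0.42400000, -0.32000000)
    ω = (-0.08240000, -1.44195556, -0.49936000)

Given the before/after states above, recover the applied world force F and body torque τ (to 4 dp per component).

F = (3.6000, 2.8000, 3.5000)
τ = (0.1700, -0.1200, -0.1700)

ω₁ − ω₀ = (0.31760000, -0.04195556, -0.09936000)
precession coupling = (0.0112, -0.0256, 0.0784)
I·α + gyro = (0.1700, -0.1200, -0.1700)
v₁ − v₀ = (0.28800000, 0.22400000, 0.28000000)
m·(v₁−v₀)/dt = (3.6000, 2.8000, 3.5000)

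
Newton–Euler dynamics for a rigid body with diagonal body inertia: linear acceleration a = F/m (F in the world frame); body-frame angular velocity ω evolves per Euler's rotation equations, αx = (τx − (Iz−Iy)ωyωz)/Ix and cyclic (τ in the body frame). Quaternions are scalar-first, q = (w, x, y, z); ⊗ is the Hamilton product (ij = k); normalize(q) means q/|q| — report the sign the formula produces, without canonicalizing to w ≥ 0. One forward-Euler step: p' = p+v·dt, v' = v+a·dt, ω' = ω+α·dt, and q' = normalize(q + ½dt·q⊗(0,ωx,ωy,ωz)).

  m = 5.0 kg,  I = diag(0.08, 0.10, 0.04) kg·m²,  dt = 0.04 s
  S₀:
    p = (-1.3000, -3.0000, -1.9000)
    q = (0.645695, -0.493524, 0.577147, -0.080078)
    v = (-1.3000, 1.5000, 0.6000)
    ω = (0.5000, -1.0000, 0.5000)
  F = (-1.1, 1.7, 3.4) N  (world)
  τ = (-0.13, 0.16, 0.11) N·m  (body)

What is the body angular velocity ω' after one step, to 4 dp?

ω×(Iω) gyroscopic = (0.0300, 0.0100, -0.0100)
α = I⁻¹(τ − ω×Iω) = (-2.0000, 1.5000, 3.0000)
ω + α·dt = (0.4200, -0.9400, 0.6200)

ω' = (0.4200, -0.9400, 0.6200)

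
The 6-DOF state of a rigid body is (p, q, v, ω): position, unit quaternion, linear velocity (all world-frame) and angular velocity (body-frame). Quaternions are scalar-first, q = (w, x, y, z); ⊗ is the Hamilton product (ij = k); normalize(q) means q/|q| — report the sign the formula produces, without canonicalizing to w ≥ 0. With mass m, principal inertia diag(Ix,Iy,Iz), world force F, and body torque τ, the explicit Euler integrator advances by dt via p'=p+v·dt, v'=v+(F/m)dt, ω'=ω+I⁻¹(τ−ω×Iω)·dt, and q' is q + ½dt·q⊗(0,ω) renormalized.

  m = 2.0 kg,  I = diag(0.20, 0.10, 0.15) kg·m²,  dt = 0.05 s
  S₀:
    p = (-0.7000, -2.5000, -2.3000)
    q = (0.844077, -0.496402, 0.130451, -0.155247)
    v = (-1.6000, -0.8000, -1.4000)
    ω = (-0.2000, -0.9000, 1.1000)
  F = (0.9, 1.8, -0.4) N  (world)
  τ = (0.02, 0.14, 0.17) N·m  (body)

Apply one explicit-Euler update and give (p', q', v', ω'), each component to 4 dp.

p' = (-0.7800, -2.5400, -2.3700)
q' = (0.8483, -0.5002, 0.1258, -0.1201)
v' = (-1.5775, -0.7550, -1.4100)
ω' = (-0.1826, -0.8245, 1.1627)

ω×(Iω) gyroscopic = (-0.0495, -0.0110, -0.0180)
angular accel α = (0.3475, 1.5100, 1.2533)
new body rate ω' = (-0.1826, -0.8245, 1.1627)
2q̇ = q⊗(0,ω) = (0.1888972, -0.1650416, -0.1825777, 1.4013367)
q' = normalize(q + ½dt·q⊗(0,ω)) = (0.8483, -0.5002, 0.1258, -0.1201)
a = F/m = (0.4500, 0.9000, -0.2000)
new position p' = (-0.7800, -2.5400, -2.3700)
v' = v + a·dt = (-1.5775, -0.7550, -1.4100)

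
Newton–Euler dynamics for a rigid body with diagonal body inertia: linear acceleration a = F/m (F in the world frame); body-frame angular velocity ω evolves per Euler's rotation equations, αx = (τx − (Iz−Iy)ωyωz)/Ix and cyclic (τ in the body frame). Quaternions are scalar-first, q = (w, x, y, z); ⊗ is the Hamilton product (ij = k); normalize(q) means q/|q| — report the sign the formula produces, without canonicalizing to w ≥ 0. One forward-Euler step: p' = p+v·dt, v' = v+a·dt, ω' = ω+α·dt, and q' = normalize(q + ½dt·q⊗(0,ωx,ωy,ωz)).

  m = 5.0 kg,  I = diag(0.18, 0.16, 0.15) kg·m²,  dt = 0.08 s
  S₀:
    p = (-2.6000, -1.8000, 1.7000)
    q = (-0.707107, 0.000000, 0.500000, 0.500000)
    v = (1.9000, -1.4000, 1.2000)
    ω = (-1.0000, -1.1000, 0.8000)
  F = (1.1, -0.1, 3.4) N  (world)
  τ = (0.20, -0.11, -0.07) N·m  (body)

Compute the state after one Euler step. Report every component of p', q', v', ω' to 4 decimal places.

p' = (-2.4480, -1.9120, 1.7960)
q' = (-0.6995, 0.0661, 0.5100, 0.4962)
v' = (1.9176, -1.4016, 1.2544)
ω' = (-0.9150, -1.1430, 0.7744)

precession coupling ω×(Iω) = (0.0088, -0.0240, -0.0220)
angular accel α = (1.0622, -0.5375, -0.3200)
ω' = ω + α·dt = (-0.9150, -1.1430, 0.7744)
2q̇ = q⊗(0,ω) = (0.1500000, 1.6571070, 0.2778177, -0.0656856)
q + ½dt·q⊗(0,ω), renormalized = (-0.6995, 0.0661, 0.5100, 0.4962)
a = F/m = (0.2200, -0.0200, 0.6800)
p + v·dt = (-2.4480, -1.9120, 1.7960)
new velocity v' = (1.9176, -1.4016, 1.2544)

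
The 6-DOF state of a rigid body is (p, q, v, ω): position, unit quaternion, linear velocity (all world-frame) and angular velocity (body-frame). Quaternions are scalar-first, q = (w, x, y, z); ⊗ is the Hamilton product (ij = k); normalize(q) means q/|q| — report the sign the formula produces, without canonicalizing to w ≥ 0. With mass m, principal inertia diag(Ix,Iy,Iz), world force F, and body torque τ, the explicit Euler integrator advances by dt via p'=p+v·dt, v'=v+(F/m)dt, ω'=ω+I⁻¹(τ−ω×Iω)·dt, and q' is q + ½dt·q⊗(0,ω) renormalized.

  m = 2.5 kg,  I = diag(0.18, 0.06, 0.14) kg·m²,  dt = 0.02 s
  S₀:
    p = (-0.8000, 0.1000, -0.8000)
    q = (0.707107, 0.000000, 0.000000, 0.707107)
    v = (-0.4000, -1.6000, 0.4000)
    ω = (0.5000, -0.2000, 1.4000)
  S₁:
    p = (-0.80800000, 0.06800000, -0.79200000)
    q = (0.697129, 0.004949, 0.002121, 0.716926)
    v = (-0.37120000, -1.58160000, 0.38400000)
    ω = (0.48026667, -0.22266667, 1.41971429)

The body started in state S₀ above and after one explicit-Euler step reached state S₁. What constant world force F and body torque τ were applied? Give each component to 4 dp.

F = (3.6000, 2.3000, -2.0000)
τ = (-0.2000, -0.0400, 0.1500)

velocity change Δv = (0.02880000, 0.01840000, -0.01600000)
applied force F = (3.6000, 2.3000, -2.0000)
rate change Δω = (-0.01973333, -0.02266667, 0.01971429)
gyro term ω₀×Iω₀ = (-0.0224, 0.0280, 0.0120)
τ = I·(Δω/dt) + ω₀×(Iω₀) = (-0.2000, -0.0400, 0.1500)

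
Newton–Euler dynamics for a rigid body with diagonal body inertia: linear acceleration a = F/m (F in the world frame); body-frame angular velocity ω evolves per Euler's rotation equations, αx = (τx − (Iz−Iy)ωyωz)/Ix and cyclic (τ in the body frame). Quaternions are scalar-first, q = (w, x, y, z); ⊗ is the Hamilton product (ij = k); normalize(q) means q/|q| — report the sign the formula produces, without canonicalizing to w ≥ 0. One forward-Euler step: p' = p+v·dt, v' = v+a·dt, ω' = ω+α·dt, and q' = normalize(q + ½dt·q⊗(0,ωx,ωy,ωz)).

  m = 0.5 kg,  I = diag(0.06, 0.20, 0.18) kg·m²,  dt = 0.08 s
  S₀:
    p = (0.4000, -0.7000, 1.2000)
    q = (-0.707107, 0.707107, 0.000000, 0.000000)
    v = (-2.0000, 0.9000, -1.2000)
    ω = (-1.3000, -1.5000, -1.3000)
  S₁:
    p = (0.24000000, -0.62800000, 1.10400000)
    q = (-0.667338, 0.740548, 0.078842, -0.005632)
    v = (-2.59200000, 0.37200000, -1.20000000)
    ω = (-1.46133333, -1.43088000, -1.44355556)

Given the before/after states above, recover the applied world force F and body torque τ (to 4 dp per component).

Δv = v₁−v₀ = (-0.59200000, -0.52800000, 0.00000000)
F = m·Δv/dt = (-3.7000, -3.3000, 0.0000)
ω₁ − ω₀ = (-0.16133333, 0.06912000, -0.14355556)
applied torque τ = (-0.1600, -0.0300, -0.0500)

F = (-3.7000, -3.3000, 0.0000)
τ = (-0.1600, -0.0300, -0.0500)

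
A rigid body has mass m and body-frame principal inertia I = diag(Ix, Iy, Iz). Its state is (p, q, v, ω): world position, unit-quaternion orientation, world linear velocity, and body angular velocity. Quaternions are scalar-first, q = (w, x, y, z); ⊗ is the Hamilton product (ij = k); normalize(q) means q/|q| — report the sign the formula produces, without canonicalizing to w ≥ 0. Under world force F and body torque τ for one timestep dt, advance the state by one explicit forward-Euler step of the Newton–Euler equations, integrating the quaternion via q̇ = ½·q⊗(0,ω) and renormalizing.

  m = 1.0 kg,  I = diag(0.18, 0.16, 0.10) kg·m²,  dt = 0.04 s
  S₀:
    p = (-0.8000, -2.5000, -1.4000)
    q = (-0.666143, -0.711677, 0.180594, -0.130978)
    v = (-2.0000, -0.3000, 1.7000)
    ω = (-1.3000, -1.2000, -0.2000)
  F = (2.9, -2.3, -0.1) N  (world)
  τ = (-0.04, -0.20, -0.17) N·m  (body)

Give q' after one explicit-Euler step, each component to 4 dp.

q' = (-0.6804, -0.6978, 0.1970, -0.1065)

q⊗(0,ω) = (-0.7346629, 0.6726935, 0.8273076, 1.2220132)
q + ½dt·q⊗(0,ω), renormalized = (-0.6804, -0.6978, 0.1970, -0.1065)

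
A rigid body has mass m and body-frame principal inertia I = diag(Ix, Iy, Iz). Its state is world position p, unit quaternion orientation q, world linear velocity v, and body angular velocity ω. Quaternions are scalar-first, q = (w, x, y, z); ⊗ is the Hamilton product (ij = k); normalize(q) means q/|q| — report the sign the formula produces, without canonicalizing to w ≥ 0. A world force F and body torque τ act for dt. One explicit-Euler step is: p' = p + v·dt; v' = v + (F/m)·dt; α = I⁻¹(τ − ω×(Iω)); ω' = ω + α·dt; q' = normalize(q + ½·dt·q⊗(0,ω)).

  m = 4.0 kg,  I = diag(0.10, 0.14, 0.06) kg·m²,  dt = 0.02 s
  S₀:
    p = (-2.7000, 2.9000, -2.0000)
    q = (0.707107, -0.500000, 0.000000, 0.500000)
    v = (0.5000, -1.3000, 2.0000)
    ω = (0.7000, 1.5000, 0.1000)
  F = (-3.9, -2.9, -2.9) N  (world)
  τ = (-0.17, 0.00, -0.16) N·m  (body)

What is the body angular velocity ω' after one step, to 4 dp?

ω' = (0.6684, 1.4996, 0.0327)

α = I⁻¹(τ − ω×Iω) = (-1.5800, -0.0200, -3.3667)
ω + α·dt = (0.6684, 1.4996, 0.0327)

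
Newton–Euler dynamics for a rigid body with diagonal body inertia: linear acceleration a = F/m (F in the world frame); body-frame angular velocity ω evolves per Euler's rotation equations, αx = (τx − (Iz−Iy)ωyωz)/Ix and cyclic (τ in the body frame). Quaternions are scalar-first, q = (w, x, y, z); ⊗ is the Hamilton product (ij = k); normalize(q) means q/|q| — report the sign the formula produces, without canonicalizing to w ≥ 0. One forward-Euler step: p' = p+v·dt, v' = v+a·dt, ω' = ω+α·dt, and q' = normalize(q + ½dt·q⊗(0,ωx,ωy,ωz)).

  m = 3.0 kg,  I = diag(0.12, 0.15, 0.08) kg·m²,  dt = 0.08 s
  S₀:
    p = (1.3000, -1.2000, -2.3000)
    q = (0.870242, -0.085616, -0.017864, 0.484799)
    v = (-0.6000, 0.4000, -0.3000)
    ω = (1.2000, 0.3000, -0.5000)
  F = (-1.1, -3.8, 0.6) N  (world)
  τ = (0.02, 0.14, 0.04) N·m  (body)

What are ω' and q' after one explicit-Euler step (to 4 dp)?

α = I⁻¹(τ − ω×Iω) = (0.0792, 1.0933, 0.3650)
ω' = ω + α·dt = (1.2063, 0.3875, -0.4708)
q⊗(0,ω) = (0.3504979, 0.9077827, 0.8000234, -0.4393690)
q' = normalize(q + ½dt·q⊗(0,ω)) = (0.8830, -0.0492, 0.0141, 0.4666)

ω' = (1.2063, 0.3875, -0.4708)
q' = (0.8830, -0.0492, 0.0141, 0.4666)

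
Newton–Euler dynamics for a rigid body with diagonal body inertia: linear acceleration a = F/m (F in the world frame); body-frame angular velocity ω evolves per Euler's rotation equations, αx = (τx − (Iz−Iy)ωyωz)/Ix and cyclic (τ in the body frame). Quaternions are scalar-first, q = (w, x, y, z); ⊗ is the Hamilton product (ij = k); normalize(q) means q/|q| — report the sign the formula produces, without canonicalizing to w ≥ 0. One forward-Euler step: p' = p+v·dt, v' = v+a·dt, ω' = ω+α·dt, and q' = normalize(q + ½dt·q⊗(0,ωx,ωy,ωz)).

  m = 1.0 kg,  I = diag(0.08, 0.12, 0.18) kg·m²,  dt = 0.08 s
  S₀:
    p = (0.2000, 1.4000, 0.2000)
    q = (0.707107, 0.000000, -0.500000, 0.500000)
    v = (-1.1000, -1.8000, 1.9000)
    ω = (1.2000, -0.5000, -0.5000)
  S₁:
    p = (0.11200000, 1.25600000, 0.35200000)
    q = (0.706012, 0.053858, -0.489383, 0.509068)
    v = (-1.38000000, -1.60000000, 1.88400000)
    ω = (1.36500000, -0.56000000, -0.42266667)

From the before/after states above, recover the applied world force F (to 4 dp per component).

velocity change Δv = (-0.28000000, 0.20000000, -0.01600000)
applied force F = (-3.5000, 2.5000, -0.2000)

F = (-3.5000, 2.5000, -0.2000)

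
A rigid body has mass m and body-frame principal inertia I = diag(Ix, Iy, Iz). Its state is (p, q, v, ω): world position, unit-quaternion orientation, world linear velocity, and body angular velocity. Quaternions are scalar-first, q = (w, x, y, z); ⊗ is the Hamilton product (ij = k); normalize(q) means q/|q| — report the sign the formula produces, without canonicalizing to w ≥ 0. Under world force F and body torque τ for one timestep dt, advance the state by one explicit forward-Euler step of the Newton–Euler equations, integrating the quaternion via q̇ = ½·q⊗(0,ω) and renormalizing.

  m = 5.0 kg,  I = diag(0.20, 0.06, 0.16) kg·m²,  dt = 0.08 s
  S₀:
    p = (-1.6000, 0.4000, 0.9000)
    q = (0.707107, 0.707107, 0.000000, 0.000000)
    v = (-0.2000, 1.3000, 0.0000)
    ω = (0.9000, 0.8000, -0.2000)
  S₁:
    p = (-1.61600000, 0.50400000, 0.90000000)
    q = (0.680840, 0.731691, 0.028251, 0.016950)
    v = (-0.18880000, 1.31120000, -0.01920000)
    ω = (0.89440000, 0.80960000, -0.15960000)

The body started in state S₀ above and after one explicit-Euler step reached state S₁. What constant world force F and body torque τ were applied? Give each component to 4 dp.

F = (0.7000, 0.7000, -1.2000)
τ = (-0.0300, 0.0000, -0.0200)

rate change Δω = (-0.00560000, 0.00960000, 0.04040000)
I·α + gyro = (-0.0300, 0.0000, -0.0200)
v₁ − v₀ = (0.01120000, 0.01120000, -0.01920000)
m·(v₁−v₀)/dt = (0.7000, 0.7000, -1.2000)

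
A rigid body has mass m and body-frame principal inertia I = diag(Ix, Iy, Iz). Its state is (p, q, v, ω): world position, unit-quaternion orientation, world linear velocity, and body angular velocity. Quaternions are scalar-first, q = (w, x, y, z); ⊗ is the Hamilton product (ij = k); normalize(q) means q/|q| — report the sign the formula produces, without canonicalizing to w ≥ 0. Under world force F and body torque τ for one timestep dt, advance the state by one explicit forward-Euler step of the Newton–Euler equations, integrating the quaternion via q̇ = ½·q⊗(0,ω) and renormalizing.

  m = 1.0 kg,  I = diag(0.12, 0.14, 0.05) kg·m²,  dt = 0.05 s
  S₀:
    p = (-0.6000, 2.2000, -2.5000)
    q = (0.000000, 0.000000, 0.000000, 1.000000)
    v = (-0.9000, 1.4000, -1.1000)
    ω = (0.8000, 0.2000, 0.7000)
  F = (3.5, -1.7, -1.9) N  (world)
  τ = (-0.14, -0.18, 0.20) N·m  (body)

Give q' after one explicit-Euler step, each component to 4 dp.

q' = (-0.0175, -0.0050, 0.0200, 0.9996)

2q̇ = q⊗(0,ω) = (-0.7000000, -0.2000000, 0.8000000, 0.0000000)
q + ½dt·q⊗(0,ω), renormalized = (-0.0175, -0.0050, 0.0200, 0.9996)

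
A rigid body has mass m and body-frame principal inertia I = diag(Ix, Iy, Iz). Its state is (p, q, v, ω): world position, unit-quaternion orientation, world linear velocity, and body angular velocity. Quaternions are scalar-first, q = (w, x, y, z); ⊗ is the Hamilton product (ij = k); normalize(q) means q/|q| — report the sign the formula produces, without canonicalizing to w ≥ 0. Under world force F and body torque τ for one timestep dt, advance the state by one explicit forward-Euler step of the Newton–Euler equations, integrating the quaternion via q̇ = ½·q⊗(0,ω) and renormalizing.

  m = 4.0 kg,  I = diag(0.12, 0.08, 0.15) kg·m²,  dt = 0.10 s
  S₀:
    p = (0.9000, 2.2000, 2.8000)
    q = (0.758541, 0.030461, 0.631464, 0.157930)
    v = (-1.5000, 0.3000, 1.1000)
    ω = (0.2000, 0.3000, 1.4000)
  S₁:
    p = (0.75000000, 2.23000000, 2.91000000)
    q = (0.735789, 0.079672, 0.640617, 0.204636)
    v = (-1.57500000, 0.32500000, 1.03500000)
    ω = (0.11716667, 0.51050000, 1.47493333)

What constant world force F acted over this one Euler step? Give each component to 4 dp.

F = (-3.0000, 1.0000, -2.6000)

velocity change Δv = (-0.07500000, 0.02500000, -0.06500000)
F = m·Δv/dt = (-3.0000, 1.0000, -2.6000)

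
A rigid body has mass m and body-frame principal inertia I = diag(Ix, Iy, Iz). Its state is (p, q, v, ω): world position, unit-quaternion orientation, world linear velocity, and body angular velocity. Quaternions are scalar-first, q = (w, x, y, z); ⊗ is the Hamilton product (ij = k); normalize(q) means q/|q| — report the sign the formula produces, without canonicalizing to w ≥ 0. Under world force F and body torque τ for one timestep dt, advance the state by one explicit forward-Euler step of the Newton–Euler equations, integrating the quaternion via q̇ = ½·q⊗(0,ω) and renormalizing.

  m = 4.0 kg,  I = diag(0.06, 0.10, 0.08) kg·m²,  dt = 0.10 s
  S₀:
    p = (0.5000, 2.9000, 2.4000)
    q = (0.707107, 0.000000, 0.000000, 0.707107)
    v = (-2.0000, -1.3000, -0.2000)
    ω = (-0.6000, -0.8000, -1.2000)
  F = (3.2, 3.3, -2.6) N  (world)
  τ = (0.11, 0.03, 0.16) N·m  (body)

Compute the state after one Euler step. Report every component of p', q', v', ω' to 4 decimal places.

precession coupling ω×(Iω) = (-0.0192, -0.0144, 0.0192)
α = I⁻¹(τ − ω×Iω) = (2.1533, 0.4440, 1.7600)
new body rate ω' = (-0.3847, -0.7556, -1.0240)
2q̇ = q⊗(0,ω) = (0.8485284, 0.1414214, -0.9899498, -0.8485284)
q' = normalize(q + ½dt·q⊗(0,ω)) = (0.7473, 0.0070, -0.0493, 0.6627)
a = (0.8000, 0.8250, -0.6500)
p' = p + v·dt = (0.3000, 2.7700, 2.3800)
new velocity v' = (-1.9200, -1.2175, -0.2650)

p' = (0.3000, 2.7700, 2.3800)
q' = (0.7473, 0.0070, -0.0493, 0.6627)
v' = (-1.9200, -1.2175, -0.2650)
ω' = (-0.3847, -0.7556, -1.0240)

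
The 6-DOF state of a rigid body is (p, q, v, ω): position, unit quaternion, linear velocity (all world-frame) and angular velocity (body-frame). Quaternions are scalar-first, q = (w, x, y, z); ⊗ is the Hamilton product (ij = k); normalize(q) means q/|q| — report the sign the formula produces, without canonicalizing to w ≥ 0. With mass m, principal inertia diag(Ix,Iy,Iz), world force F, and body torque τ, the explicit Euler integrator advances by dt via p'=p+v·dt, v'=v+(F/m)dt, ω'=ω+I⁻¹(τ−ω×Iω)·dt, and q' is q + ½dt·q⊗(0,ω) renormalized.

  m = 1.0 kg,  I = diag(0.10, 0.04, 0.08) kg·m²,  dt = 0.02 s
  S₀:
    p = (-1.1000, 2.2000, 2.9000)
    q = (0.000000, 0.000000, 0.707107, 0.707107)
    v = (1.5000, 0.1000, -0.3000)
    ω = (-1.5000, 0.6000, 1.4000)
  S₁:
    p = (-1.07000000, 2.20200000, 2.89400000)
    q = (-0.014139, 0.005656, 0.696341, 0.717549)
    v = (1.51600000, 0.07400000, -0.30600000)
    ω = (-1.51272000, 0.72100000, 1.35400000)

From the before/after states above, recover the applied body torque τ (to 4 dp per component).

τ = (-0.0300, 0.2000, -0.1300)

ω₁ − ω₀ = (-0.01272000, 0.12100000, -0.04600000)
gyro term ω₀×Iω₀ = (0.0336, -0.0420, 0.0540)
applied torque τ = (-0.0300, 0.2000, -0.1300)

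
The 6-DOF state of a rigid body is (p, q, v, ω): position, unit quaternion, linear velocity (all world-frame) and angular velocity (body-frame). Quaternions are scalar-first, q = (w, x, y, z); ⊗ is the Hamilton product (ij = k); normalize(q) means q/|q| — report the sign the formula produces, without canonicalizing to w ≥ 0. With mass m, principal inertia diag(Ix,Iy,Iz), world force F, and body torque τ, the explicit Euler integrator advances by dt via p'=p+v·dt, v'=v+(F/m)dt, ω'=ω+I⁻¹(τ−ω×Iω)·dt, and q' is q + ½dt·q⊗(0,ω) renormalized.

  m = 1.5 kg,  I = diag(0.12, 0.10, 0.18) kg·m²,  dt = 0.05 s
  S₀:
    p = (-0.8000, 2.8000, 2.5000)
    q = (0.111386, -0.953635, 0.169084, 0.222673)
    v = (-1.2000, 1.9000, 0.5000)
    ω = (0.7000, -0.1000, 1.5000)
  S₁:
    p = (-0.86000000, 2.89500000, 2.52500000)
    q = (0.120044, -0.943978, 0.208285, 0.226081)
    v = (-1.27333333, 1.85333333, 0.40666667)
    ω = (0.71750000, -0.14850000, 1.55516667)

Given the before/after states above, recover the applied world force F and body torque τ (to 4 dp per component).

F = (-2.2000, -1.4000, -2.8000)
τ = (0.0300, -0.1600, 0.2000)

Δω = ω₁−ω₀ = (0.01750000, -0.04850000, 0.05516667)
ω₀×(Iω₀) = (-0.0120, -0.0630, 0.0014)
I·α + gyro = (0.0300, -0.1600, 0.2000)
Δv = v₁−v₀ = (-0.07333333, -0.04666667, -0.09333333)
F = m·Δv/dt = (-2.2000, -1.4000, -2.8000)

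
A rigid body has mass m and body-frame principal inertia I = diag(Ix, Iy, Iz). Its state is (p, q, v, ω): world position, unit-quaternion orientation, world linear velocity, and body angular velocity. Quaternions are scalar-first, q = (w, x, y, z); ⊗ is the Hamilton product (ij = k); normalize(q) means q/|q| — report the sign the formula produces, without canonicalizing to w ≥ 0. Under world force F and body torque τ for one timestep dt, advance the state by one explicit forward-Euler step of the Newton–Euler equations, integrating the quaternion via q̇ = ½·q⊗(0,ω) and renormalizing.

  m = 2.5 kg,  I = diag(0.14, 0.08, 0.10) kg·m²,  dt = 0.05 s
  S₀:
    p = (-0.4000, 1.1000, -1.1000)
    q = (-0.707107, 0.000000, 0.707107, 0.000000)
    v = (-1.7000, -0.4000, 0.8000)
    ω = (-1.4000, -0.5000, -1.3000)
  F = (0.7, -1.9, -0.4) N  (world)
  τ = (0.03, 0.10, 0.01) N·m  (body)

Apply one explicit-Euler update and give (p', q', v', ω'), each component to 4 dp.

p' = (-0.4850, 1.0800, -1.0600)
q' = (-0.6974, 0.0018, 0.7151, 0.0477)
v' = (-1.6860, -0.4380, 0.7920)
ω' = (-1.3939, -0.4830, -1.2740)

ω×(Iω) gyroscopic = (0.0130, 0.0728, -0.0420)
(τ − ω×Iω)/I = (0.1214, 0.3400, 0.5200)
new body rate ω' = (-1.3939, -0.4830, -1.2740)
q⊗(0,ω) = (0.3535535, 0.0707107, 0.3535535, 1.9091889)
updated quaternion q' = (-0.6974, 0.0018, 0.7151, 0.0477)
a = F/m = (0.2800, -0.7600, -0.1600)
p + v·dt = (-0.4850, 1.0800, -1.0600)
v + (F/m)dt = (-1.6860, -0.4380, 0.7920)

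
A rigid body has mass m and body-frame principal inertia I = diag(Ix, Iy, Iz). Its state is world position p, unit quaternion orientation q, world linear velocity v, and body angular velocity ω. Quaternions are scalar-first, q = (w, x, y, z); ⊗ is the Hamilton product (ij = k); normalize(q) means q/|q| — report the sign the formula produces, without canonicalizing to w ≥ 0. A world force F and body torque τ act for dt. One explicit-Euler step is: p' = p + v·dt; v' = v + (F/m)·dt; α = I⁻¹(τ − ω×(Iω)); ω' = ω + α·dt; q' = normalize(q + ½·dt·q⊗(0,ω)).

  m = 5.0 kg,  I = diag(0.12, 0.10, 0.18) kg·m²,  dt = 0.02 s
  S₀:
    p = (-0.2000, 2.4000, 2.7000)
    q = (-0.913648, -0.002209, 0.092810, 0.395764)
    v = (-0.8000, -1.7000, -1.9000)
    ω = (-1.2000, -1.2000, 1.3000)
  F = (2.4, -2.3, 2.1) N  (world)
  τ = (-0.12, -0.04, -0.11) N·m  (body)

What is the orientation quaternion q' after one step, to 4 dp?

q' = (-0.9175, 0.0147, 0.0990, 0.3849)

q⊗(0,ω) = (-0.4057720, 1.6919474, 0.6243325, -1.0737196)
q' = normalize(q + ½dt·q⊗(0,ω)) = (-0.9175, 0.0147, 0.0990, 0.3849)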